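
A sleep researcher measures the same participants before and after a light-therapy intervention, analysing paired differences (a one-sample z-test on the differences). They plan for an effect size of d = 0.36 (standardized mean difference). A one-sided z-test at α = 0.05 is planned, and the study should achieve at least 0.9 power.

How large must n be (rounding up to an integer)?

Set Φ(δ − 1.645) = 0.9; then δ − 1.645 = Φ⁻¹(0.9) = 1.282, giving δ = 2.926.
δ = d·√n ⇒ n = (δ/d)² = (2.926 / 0.36)² = 66.08.
Rounding up, n = 67.

n = 67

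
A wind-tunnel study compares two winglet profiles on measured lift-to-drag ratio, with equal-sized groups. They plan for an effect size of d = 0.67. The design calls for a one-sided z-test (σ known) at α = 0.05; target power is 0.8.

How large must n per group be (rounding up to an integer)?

n = 28 per group

For power 0.8 need Φ(δ − z_{0.05}) = 0.8, so δ = z_{0.05} + z_{0.20} = 1.645 + 0.842 = 2.486.
δ = d·√(n/2) ⇒ n = 2(δ/d)² = 2 × (2.486 / 0.67)² = 27.55.
Round up to the next whole unit.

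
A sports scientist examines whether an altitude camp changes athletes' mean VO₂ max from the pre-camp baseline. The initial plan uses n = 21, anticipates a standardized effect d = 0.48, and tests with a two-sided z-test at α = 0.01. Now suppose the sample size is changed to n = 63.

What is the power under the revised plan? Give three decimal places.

With n = 63: δ = d·√n = 0.48 × √63 = 3.8099. Critical value z_{0.005} = 2.576.
Revised power = Φ(δ − 2.576) + Φ(−δ − 2.576) = Φ(1.234) + Φ(-6.386) = 0.8914 + 0.0000 = 0.8914.

Power ≈ 0.891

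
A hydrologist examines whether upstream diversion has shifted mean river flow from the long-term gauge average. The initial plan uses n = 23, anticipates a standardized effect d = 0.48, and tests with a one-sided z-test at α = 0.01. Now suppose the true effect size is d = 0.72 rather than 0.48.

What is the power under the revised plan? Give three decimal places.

Power ≈ 0.870

With d = 0.72: δ = d·√n = 0.72 × √23 = 3.4530. Critical value z_{0.01} = 2.326.
Revised power = P(Z > 2.326 − δ) = Φ(1.127) = 0.8701.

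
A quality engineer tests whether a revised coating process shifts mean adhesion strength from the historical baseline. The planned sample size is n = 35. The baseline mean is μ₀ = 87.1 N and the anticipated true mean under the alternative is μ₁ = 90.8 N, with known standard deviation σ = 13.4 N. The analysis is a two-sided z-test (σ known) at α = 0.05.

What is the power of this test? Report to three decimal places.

Power ≈ 0.372

Standardized effect: d = |μ₁ − μ₀| / σ = |90.8 − 87.1| / 13.4 = 0.2761
Noncentrality parameter: δ = d·√n = 0.2761 × √35 = 1.6335
Critical value for a two-sided test at α = 0.05: z_{α/2} = 1.960.
Power = Φ(δ − 1.960) + Φ(−δ − 1.960) = Φ(-0.326) + Φ(-3.594) = 0.3721 + 0.0002 = 0.3722.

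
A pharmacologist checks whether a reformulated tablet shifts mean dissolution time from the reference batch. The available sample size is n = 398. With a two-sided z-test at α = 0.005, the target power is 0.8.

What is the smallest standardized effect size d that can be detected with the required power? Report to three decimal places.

Need Φ(δ − 2.807) = 0.8, so δ = 2.807 + 0.842 = 3.649.
(The second rejection-region term Φ(−δ − z_{α/2}) is negligible and dropped.)
δ = d·√n ⇒ d = δ/√n = 3.649/√398 = 0.1829.

d ≈ 0.183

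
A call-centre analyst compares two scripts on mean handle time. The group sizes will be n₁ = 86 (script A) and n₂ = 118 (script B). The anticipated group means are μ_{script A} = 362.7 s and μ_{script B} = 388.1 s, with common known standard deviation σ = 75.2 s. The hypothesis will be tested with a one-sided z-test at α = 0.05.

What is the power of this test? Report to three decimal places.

Power ≈ 0.770

Standardized effect: d = |μ_{script A} − μ_{script B}| / σ = |362.7 − 388.1| / 75.2 = 0.3378
Noncentrality parameter: δ = d / √(1/n₁ + 1/n₂) = 0.3378 / √(1/86 + 1/118) = 2.3823
Critical value for a one-sided test at α = 0.05: z_α = 1.645.
Power = Φ(δ − 1.645) = Φ(0.737) = 0.7696.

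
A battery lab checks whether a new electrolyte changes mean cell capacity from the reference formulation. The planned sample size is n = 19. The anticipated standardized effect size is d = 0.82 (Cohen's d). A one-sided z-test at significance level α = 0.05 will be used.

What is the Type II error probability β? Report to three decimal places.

Noncentrality parameter: δ = d·√n = 0.82 × √19 = 3.5743
One-sided α = 0.05 → critical value z_{0.05} = 1.645.
Power = P(Z > 1.645 − δ) = Φ(1.929) = 0.9732.
Type II error: β = 1 − power = 1 − 0.9732 = 0.0268.

β ≈ 0.027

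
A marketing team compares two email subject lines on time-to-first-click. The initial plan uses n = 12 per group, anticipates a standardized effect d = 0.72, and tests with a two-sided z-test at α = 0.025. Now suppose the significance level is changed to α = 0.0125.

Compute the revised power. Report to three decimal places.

Power ≈ 0.231

δ = d·√(n/2) = 0.72 × √(12/2) = 1.7636 (unchanged). New critical value: z_{0.0063} = 2.498.
Revised power = Φ(δ − 2.498) + Φ(−δ − 2.498) = Φ(-0.734) + Φ(-4.261) = 0.2315 + 0.0000 = 0.2315.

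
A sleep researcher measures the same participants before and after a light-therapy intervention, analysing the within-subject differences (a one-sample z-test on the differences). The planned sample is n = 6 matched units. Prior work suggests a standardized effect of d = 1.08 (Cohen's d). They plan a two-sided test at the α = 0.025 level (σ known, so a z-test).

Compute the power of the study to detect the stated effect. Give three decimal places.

Power ≈ 0.657

Noncentrality parameter: δ = d·√n = 1.08 × √6 = 2.6454
Critical value for a two-sided test at α = 0.025: z_{α/2} = 2.241.
Power = Φ(δ − 2.241) + Φ(−δ − 2.241) = Φ(0.404) + Φ(-4.887) = 0.6569 + 0.0000 = 0.6569.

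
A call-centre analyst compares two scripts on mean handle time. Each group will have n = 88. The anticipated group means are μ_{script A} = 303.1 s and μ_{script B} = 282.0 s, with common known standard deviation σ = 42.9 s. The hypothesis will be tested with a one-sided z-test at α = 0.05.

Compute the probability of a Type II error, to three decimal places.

Standardized effect: d = |μ_{script A} − μ_{script B}| / σ = |303.1 − 282.0| / 42.9 = 0.4918
Noncentrality parameter: δ = d·√(n/2) = 0.4918 × √(88/2) = 3.2625
One-sided α = 0.05 → critical value z_{0.05} = 1.645.
Power = Φ(δ − 1.645) = Φ(1.618) = 0.9471.
Type II error: β = 1 − power = 1 − 0.9471 = 0.0529.

β ≈ 0.053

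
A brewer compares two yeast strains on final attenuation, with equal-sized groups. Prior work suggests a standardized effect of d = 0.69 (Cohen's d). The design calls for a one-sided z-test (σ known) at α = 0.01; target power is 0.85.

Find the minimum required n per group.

For power 0.85 need Φ(δ − z_{0.01}) = 0.85, so δ = z_{0.01} + z_{0.15} = 2.326 + 1.036 = 3.363.
δ = d·√(n/2) ⇒ n = 2(δ/d)² = 2 × (3.363 / 0.69)² = 47.50.
Round up to the next whole unit.

n = 48 per group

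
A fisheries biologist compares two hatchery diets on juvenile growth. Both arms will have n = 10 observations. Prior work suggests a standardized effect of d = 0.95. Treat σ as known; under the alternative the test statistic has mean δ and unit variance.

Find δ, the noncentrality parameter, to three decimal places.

δ ≈ 2.124

The noncentrality parameter scales effect size by the design's sample-size factor: δ = d·√(n/2) = 0.95 × √(10/2) = 2.1243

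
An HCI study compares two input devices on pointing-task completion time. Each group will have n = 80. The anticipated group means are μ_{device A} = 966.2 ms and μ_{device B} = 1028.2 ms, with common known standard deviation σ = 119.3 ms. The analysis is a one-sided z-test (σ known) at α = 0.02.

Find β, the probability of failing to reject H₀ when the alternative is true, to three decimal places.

β ≈ 0.109

Standardized effect: d = |μ_{device A} − μ_{device B}| / σ = |966.2 − 1028.2| / 119.3 = 0.5197
Noncentrality parameter: δ = d·√(n/2) = 0.5197 × √(80/2) = 3.2869
Critical value for a one-sided test at α = 0.02: z_α = 2.054.
Power = Φ(δ − 2.054) = Φ(1.233) = 0.8912.
Type II error: β = 1 − power = 1 − 0.8912 = 0.1088.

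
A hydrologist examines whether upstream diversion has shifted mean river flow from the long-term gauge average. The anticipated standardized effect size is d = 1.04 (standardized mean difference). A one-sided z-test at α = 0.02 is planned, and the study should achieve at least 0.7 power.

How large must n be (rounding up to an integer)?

For power 0.7 need Φ(δ − z_{0.02}) = 0.7, so δ = z_{0.02} + z_{0.30} = 2.054 + 0.524 = 2.578.
δ = d·√n ⇒ n = (δ/d)² = (2.578 / 1.04)² = 6.15.
Rounding up, n = 7.

n = 7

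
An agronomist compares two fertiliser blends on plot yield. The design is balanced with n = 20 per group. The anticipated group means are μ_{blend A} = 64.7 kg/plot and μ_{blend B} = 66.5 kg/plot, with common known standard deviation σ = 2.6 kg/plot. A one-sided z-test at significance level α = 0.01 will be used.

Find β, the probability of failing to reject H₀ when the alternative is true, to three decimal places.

Standardized effect: d = |μ_{blend A} − μ_{blend B}| / σ = |64.7 − 66.5| / 2.6 = 0.6923
Noncentrality parameter: δ = d·√(n/2) = 0.6923 × √(20/2) = 2.1893
Critical value for a one-sided test at α = 0.01: z_α = 2.326.
Power = Φ(δ − 2.326) = Φ(-0.137) = 0.4455.
Type II error: β = 1 − power = 1 − 0.4455 = 0.5545.

β ≈ 0.555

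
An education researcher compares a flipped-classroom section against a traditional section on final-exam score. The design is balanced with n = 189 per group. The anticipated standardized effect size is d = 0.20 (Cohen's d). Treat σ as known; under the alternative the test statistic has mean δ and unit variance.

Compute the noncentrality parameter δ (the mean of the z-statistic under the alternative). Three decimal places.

δ ≈ 1.944

δ = d·√(n/2) = 0.20 × √(189/2) = 1.9442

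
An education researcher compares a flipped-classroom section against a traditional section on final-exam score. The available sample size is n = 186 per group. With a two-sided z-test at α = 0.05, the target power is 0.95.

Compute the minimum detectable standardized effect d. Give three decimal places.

d ≈ 0.374

Required noncentrality: δ = z_{0.025} + z_{0.05} = 1.960 + 1.645 = 3.605.
(The second rejection-region term Φ(−δ − z_{α/2}) is negligible and dropped.)
δ = d·√(n/2) ⇒ d = δ/√(n/2) = 3.605/√(186/2) = 0.3738.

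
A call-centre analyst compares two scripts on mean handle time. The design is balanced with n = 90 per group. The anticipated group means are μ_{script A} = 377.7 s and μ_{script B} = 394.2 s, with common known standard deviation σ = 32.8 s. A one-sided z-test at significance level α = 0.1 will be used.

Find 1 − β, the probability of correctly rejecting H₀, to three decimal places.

Power ≈ 0.982

Standardized effect: d = |μ_{script A} − μ_{script B}| / σ = |377.7 − 394.2| / 32.8 = 0.5030
Noncentrality parameter: δ = d·√(n/2) = 0.5030 × √(90/2) = 3.3746
Critical value for a one-sided test at α = 0.1: z_α = 1.282.
Power = Φ(δ − 1.282) = Φ(2.093) = 0.9818.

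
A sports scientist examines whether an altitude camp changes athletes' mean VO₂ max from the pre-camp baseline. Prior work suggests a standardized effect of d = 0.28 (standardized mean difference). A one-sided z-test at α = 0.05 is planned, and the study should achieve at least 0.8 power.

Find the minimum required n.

n = 79

Set Φ(δ − 1.645) = 0.8; then δ − 1.645 = Φ⁻¹(0.8) = 0.842, giving δ = 2.486.
δ = d·√n ⇒ n = (δ/d)² = (2.486 / 0.28)² = 78.86.
Rounding up, n = 79.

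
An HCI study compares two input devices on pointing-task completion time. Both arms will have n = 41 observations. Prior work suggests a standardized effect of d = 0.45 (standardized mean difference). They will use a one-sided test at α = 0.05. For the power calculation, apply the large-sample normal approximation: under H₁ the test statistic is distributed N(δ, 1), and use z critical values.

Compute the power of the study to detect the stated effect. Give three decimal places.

Power ≈ 0.653

Noncentrality parameter: δ = d·√(n/2) = 0.45 × √(41/2) = 2.0375
Critical value for a one-sided test at α = 0.05: z_α = 1.645.
Power = P(Z > 1.645 − δ) = Φ(0.393) = 0.6527.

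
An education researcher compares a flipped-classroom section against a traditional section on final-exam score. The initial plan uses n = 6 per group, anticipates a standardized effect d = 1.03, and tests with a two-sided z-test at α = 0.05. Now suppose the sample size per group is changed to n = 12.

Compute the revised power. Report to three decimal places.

With n = 12 per group: δ = d·√(n/2) = 1.03 × √(12/2) = 2.5230. Critical value z_{0.025} = 1.960.
Revised power = Φ(δ − 1.960) + Φ(−δ − 1.960) = Φ(0.563) + Φ(-4.483) = 0.7133 + 0.0000 = 0.7133.

Power ≈ 0.713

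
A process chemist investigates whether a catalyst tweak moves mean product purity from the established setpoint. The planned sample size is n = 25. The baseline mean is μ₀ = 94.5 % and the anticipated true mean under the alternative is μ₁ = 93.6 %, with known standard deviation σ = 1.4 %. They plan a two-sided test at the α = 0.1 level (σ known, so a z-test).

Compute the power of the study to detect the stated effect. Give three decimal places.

Power ≈ 0.942

Standardized effect: d = |μ₁ − μ₀| / σ = |93.6 − 94.5| / 1.4 = 0.6429
Noncentrality parameter: δ = d·√n = 0.6429 × √25 = 3.2143
Critical value for a two-sided test at α = 0.1: z_{α/2} = 1.645.
Power = Φ(δ − 1.645) + Φ(−δ − 1.645) = Φ(1.569) + Φ(-4.859) = 0.9417 + 0.0000 = 0.9417.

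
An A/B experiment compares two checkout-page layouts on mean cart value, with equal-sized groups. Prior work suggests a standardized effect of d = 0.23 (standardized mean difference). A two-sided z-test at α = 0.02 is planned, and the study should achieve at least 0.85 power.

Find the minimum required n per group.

Set Φ(δ − 2.326) = 0.85; then δ − 2.326 = Φ⁻¹(0.85) = 1.036, giving δ = 3.363.
(The Φ(−δ − z_{α/2}) term is vanishingly small for δ > 0 and is dropped in the standard sample-size formula.)
δ = d·√(n/2) ⇒ n = 2(δ/d)² = 2 × (3.363 / 0.23)² = 427.53.
Rounding up, n = 428 per group.

n = 428 per group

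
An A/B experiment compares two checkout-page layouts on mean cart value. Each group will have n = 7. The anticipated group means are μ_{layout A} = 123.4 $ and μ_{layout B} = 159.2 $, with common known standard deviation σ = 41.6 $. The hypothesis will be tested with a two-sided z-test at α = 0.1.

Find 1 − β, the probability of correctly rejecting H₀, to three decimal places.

Standardized effect: d = |μ_{layout A} − μ_{layout B}| / σ = |123.4 − 159.2| / 41.6 = 0.8606
Noncentrality parameter: δ = d·√(n/2) = 0.8606 × √(7/2) = 1.6100
Two-sided α = 0.1 → critical value z_{0.05} = 1.645.
Power = Φ(δ − 1.645) + Φ(−δ − 1.645) = Φ(-0.035) + Φ(-3.255) = 0.4861 + 0.0006 = 0.4867.

Power ≈ 0.487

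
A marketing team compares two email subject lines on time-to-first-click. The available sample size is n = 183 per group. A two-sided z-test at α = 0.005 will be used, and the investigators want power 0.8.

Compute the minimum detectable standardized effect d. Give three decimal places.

d ≈ 0.381

Need Φ(δ − 2.807) = 0.8, so δ = 2.807 + 0.842 = 3.649.
(The second rejection-region term Φ(−δ − z_{α/2}) is negligible and dropped.)
δ = d·√(n/2) ⇒ d = δ/√(n/2) = 3.649/√(183/2) = 0.3814.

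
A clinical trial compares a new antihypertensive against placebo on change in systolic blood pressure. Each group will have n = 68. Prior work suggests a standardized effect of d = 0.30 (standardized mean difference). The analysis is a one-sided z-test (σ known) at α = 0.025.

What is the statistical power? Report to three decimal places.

Power ≈ 0.417

Noncentrality parameter: λ = d·√(n/2) = 0.30 × √(68/2) = 1.7493
Critical value for a one-sided test at α = 0.025: z_α = 1.960.
Power = P(Z > 1.960 − λ) = Φ(-0.211) = 0.4166.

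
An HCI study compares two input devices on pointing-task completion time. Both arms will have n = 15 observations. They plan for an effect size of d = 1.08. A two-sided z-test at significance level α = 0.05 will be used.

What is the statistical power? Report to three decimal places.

Noncentrality parameter: δ = d·√(n/2) = 1.08 × √(15/2) = 2.9577
Two-sided α = 0.05 → critical value z_{0.025} = 1.960.
Power = Φ(δ − 1.960) + Φ(−δ − 1.960) = Φ(0.998) + Φ(-4.918) = 0.8408 + 0.0000 = 0.8408.

Power ≈ 0.841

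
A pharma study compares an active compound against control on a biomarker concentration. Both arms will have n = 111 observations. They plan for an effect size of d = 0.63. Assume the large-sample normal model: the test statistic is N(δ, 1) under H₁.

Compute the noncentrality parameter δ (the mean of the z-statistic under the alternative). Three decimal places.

δ = d·√(n/2) = 0.63 × √(111/2) = 4.6934

δ ≈ 4.693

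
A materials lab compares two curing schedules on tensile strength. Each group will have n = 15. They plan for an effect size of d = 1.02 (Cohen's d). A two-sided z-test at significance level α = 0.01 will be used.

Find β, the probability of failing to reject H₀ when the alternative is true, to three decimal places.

β ≈ 0.414

Noncentrality parameter: δ = d·√(n/2) = 1.02 × √(15/2) = 2.7934
Two-sided α = 0.01 → critical value z_{0.005} = 2.576.
Power = Φ(δ − 2.576) + Φ(−δ − 2.576) = Φ(0.218) + Φ(-5.369) = 0.5861 + 0.0000 = 0.5861.
Type II error: β = 1 − power = 1 − 0.5861 = 0.4139.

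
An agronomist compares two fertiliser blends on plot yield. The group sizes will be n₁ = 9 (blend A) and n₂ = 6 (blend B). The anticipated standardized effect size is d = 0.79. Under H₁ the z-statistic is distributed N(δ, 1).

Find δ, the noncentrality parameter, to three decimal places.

δ = d / √(1/n₁ + 1/n₂) = 0.79 / √(1/9 + 1/6) = 1.4989

δ ≈ 1.499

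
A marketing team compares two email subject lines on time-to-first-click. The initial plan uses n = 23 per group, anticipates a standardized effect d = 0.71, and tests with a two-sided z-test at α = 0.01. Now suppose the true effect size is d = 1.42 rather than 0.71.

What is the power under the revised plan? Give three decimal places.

Power ≈ 0.987

With d = 1.42: δ = d·√(n/2) = 1.42 × √(23/2) = 4.8155. Critical value z_{0.005} = 2.576.
Revised power = Φ(δ − 2.576) + Φ(−δ − 2.576) = Φ(2.240) + Φ(-7.391) = 0.9874 + 0.0000 = 0.9874.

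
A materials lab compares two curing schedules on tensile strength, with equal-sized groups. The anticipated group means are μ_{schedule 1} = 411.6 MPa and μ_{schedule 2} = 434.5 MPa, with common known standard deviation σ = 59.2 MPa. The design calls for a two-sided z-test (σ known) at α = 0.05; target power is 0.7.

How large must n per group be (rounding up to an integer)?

n = 83 per group

Standardized effect: d = |μ_{schedule 1} − μ_{schedule 2}| / σ = |411.6 − 434.5| / 59.2 = 0.3868
Set Φ(δ − 1.960) = 0.7; then δ − 1.960 = Φ⁻¹(0.7) = 0.524, giving δ = 2.484.
(Ignoring the negligible lower-tail rejection probability gives the usual closed-form inversion.)
δ = d·√(n/2) ⇒ n = 2(δ/d)² = 2 × (2.484 / 0.3868)² = 82.50.
Rounding up, n = 83 per group.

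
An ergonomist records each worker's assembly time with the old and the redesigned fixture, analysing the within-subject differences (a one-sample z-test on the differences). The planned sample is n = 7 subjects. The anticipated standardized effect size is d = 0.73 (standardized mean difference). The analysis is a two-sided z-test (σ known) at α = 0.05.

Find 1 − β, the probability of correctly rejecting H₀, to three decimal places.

Noncentrality parameter: δ = d·√n = 0.73 × √7 = 1.9314
Two-sided α = 0.05 → critical value z_{0.025} = 1.960.
Power = Φ(δ − 1.960) + Φ(−δ − 1.960) = Φ(-0.029) + Φ(-3.891) = 0.4886 + 0.0000 = 0.4887.

Power ≈ 0.489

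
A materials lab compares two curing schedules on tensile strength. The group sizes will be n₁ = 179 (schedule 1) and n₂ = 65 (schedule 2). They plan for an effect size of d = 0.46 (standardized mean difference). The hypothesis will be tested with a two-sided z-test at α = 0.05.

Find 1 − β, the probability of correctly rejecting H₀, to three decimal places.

Power ≈ 0.888

Noncentrality parameter: δ = d / √(1/n₁ + 1/n₂) = 0.46 / √(1/179 + 1/65) = 3.1765
Two-sided α = 0.05 → critical value z_{0.025} = 1.960.
Power = Φ(δ − 1.960) + Φ(−δ − 1.960) = Φ(1.217) + Φ(-5.136) = 0.8881 + 0.0000 = 0.8881.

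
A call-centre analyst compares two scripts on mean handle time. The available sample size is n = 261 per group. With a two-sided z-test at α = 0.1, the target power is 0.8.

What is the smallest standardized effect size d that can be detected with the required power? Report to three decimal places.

d ≈ 0.218

Need Φ(δ − 1.645) = 0.8, so δ = 1.645 + 0.842 = 2.486.
(The second rejection-region term Φ(−δ − z_{α/2}) is negligible and dropped.)
δ = d·√(n/2) ⇒ d = δ/√(n/2) = 2.486/√(261/2) = 0.2177.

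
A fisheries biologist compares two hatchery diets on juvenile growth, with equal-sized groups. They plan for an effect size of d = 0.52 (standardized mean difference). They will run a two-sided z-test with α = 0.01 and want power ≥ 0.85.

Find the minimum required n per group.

For power 0.85 need Φ(δ − z_{0.005}) = 0.85, so δ = z_{0.005} + z_{0.15} = 2.576 + 1.036 = 3.612.
(The Φ(−δ − z_{α/2}) term is vanishingly small for δ > 0 and is dropped in the standard sample-size formula.)
δ = d·√(n/2) ⇒ n = 2(δ/d)² = 2 × (3.612 / 0.52)² = 96.51.
Round up to the next whole unit.

n = 97 per group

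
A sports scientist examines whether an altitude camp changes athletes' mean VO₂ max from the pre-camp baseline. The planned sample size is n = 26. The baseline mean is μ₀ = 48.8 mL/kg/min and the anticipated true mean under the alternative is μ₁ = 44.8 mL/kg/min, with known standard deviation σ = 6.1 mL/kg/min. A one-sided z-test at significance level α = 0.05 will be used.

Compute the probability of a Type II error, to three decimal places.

Standardized effect: d = |μ₁ − μ₀| / σ = |44.8 − 48.8| / 6.1 = 0.6557
Noncentrality parameter: δ = d·√n = 0.6557 × √26 = 3.3436
Critical value for a one-sided test at α = 0.05: z_α = 1.645.
Power = P(Z > 1.645 − δ) = Φ(1.699) = 0.9553.
Type II error: β = 1 − power = 1 − 0.9553 = 0.0447.

β ≈ 0.045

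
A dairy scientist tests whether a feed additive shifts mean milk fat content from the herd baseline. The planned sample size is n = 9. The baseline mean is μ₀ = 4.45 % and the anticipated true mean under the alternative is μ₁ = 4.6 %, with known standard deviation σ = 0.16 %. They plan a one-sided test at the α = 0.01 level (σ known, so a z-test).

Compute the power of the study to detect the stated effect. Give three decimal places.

Power ≈ 0.687

Standardized effect: d = |μ₁ − μ₀| / σ = |4.6 − 4.45| / 0.16 = 0.9375
Noncentrality parameter: δ = d·√n = 0.9375 × √9 = 2.8125
One-sided α = 0.01 → critical value z_{0.01} = 2.326.
Power = P(Z > 2.326 − δ) = Φ(0.486) = 0.6866.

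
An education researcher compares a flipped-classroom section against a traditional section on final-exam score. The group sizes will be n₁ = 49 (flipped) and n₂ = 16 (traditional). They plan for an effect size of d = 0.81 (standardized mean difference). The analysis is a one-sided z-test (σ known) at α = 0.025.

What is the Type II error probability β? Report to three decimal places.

β ≈ 0.197

Noncentrality parameter: λ = d / √(1/n₁ + 1/n₂) = 0.81 / √(1/49 + 1/16) = 2.8131
Critical value for a one-sided test at α = 0.025: z_α = 1.960.
Power = Φ(λ − 1.960) = Φ(0.853) = 0.8032.
Type II error: β = 1 − power = 1 − 0.8032 = 0.1968.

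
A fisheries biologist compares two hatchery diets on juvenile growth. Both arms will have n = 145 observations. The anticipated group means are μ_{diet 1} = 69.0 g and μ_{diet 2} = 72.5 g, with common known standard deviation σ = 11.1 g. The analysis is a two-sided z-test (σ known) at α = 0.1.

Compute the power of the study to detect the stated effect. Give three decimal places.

Power ≈ 0.851

Standardized effect: d = |μ_{diet 1} − μ_{diet 2}| / σ = |69.0 − 72.5| / 11.1 = 0.3153
Noncentrality parameter: δ = d·√(n/2) = 0.3153 × √(145/2) = 2.6848
Critical value for a two-sided test at α = 0.1: z_{α/2} = 1.645.
Power = Φ(δ − 1.645) + Φ(−δ − 1.645) = Φ(1.040) + Φ(-4.330) = 0.8508 + 0.0000 = 0.8508.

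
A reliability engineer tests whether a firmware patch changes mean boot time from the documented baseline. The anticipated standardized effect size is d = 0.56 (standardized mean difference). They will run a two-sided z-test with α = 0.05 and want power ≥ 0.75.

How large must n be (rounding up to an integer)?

n = 23

For power 0.75 need Φ(δ − z_{0.025}) = 0.75, so δ = z_{0.025} + z_{0.25} = 1.960 + 0.674 = 2.634.
(Ignoring the negligible lower-tail rejection probability gives the usual closed-form inversion.)
δ = d·√n ⇒ n = (δ/d)² = (2.634 / 0.56)² = 22.13.
Round up to the next whole unit.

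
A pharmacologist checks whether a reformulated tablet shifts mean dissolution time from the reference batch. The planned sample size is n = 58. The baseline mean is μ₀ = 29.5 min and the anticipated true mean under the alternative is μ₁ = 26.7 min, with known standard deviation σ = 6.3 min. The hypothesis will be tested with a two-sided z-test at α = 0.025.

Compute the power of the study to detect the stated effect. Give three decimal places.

Power ≈ 0.874

Standardized effect: d = |μ₁ − μ₀| / σ = |26.7 − 29.5| / 6.3 = 0.4444
Noncentrality parameter: δ = d·√n = 0.4444 × √58 = 3.3848
Two-sided α = 0.025 → critical value z_{0.0125} = 2.241.
Power = Φ(δ − 2.241) + Φ(−δ − 2.241) = Φ(1.143) + Φ(-5.626) = 0.8736 + 0.0000 = 0.8736.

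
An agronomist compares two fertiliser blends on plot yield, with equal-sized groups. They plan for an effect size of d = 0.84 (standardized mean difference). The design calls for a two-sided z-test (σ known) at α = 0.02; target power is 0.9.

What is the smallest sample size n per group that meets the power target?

Set Φ(δ − 2.326) = 0.9; then δ − 2.326 = Φ⁻¹(0.9) = 1.282, giving δ = 3.608.
(For δ > 0 the lower-tail rejection region contributes negligibly to power, so the one-term inversion is standard.)
δ = d·√(n/2) ⇒ n = 2(δ/d)² = 2 × (3.608 / 0.84)² = 36.90.
Round up to the next whole unit.

n = 37 per group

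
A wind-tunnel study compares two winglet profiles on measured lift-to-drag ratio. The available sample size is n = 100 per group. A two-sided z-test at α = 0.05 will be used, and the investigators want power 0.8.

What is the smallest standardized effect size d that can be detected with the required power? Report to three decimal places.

d ≈ 0.396

Required noncentrality: δ = z_{0.025} + z_{0.20} = 1.960 + 0.842 = 2.802.
(Lower-tail contribution to power is negligible for δ > 0.)
δ = d·√(n/2) ⇒ d = δ/√(n/2) = 2.802/√(100/2) = 0.3962.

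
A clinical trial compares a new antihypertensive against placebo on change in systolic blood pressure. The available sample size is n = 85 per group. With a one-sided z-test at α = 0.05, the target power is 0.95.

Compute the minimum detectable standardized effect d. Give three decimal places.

d ≈ 0.505

Required noncentrality: δ = z_{0.05} + z_{0.05} = 1.645 + 1.645 = 3.290.
δ = d·√(n/2) ⇒ d = δ/√(n/2) = 3.290/√(85/2) = 0.5046.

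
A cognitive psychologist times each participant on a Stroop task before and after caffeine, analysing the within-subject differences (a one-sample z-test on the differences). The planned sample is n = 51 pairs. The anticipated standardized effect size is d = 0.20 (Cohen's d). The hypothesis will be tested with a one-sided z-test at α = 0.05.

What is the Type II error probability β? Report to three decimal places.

β ≈ 0.586

Noncentrality parameter: δ = d·√n = 0.20 × √51 = 1.4283
One-sided α = 0.05 → critical value z_{0.05} = 1.645.
Power = P(Z > 1.645 − δ) = Φ(-0.217) = 0.4143.
Type II error: β = 1 − power = 1 − 0.4143 = 0.5857.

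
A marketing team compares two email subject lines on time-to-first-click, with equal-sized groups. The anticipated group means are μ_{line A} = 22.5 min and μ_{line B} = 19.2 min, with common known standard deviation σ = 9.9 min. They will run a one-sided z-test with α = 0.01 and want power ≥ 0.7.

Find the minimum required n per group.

Standardized effect: d = |μ_{line A} − μ_{line B}| / σ = |22.5 − 19.2| / 9.9 = 0.3333
Set Φ(δ − 2.326) = 0.7; then δ − 2.326 = Φ⁻¹(0.7) = 0.524, giving δ = 2.851.
δ = d·√(n/2) ⇒ n = 2(δ/d)² = 2 × (2.851 / 0.3333)² = 146.28.
Rounding up, n = 147 per group.

n = 147 per group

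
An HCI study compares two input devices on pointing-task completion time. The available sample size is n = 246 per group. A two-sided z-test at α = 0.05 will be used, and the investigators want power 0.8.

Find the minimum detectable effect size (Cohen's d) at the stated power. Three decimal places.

Need Φ(δ − 1.960) = 0.8, so δ = 1.960 + 0.842 = 2.802.
(The second rejection-region term Φ(−δ − z_{α/2}) is negligible and dropped.)
δ = d·√(n/2) ⇒ d = δ/√(n/2) = 2.802/√(246/2) = 0.2526.

d ≈ 0.253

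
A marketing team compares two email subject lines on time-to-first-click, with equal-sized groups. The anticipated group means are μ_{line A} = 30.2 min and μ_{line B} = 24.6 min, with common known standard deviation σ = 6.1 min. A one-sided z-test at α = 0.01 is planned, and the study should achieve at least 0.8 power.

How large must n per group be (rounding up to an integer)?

n = 24 per group

Standardized effect: d = |μ_{line A} − μ_{line B}| / σ = |30.2 − 24.6| / 6.1 = 0.9180
Set Φ(δ − 2.326) = 0.8; then δ − 2.326 = Φ⁻¹(0.8) = 0.842, giving δ = 3.168.
δ = d·√(n/2) ⇒ n = 2(δ/d)² = 2 × (3.168 / 0.9180)² = 23.82.
Rounding up, n = 24 per group.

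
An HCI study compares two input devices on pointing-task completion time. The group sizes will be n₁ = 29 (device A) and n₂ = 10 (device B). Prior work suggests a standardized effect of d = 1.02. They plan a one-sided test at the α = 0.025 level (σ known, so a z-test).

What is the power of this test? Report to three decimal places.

Noncentrality parameter: δ = d / √(1/n₁ + 1/n₂) = 1.02 / √(1/29 + 1/10) = 2.7814
Critical value for a one-sided test at α = 0.025: z_α = 1.960.
Power = P(Z > 1.960 − δ) = Φ(0.821) = 0.7943.

Power ≈ 0.794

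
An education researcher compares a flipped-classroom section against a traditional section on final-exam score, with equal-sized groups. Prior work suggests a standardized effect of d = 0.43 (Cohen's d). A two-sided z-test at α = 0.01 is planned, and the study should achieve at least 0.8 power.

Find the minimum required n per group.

For power 0.8 need Φ(δ − z_{0.005}) = 0.8, so δ = z_{0.005} + z_{0.20} = 2.576 + 0.842 = 3.417.
(For δ > 0 the lower-tail rejection region contributes negligibly to power, so the one-term inversion is standard.)
δ = d·√(n/2) ⇒ n = 2(δ/d)² = 2 × (3.417 / 0.43)² = 126.33.
Rounding up, n = 127 per group.

n = 127 per group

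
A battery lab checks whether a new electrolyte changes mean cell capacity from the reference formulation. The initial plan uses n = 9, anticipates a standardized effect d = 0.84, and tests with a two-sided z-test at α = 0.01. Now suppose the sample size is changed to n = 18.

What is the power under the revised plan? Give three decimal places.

Power ≈ 0.838

With n = 18: δ = d·√n = 0.84 × √18 = 3.5638. Critical value z_{0.005} = 2.576.
Revised power = Φ(δ − 2.576) + Φ(−δ − 2.576) = Φ(0.988) + Φ(-6.140) = 0.8384 + 0.0000 = 0.8384.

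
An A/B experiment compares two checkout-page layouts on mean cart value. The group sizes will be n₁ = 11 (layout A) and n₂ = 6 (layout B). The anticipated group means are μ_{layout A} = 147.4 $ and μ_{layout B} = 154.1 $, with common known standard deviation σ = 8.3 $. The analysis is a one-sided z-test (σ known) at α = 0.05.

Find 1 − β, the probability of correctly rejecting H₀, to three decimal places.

Standardized effect: d = |μ_{layout A} − μ_{layout B}| / σ = |147.4 − 154.1| / 8.3 = 0.8072
Noncentrality parameter: δ = d / √(1/n₁ + 1/n₂) = 0.8072 / √(1/11 + 1/6) = 1.5905
One-sided α = 0.05 → critical value z_{0.05} = 1.645.
Power = Φ(δ − 1.645) = Φ(-0.054) = 0.4783.

Power ≈ 0.478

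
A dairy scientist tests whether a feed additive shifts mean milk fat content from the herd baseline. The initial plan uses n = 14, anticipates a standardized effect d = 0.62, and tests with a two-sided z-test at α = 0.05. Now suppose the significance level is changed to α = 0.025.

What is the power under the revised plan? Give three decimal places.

δ = d·√n = 0.62 × √14 = 2.3198 (unchanged). New critical value: z_{0.0125} = 2.241.
Revised power = Φ(δ − 2.241) + Φ(−δ − 2.241) = Φ(0.078) + Φ(-4.561) = 0.5313 + 0.0000 = 0.5313.

Power ≈ 0.531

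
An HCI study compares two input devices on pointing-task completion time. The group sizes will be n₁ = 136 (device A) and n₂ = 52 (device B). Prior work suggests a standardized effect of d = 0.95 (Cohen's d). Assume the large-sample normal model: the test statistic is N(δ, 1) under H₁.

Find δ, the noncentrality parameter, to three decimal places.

δ ≈ 5.827

The noncentrality parameter scales effect size by the design's sample-size factor: δ = d / √(1/n₁ + 1/n₂) = 0.95 / √(1/136 + 1/52) = 5.8266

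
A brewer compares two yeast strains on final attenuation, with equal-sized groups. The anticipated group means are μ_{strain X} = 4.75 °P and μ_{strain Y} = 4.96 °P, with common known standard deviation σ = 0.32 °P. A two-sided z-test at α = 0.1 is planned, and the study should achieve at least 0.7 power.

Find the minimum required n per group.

n = 22 per group

Standardized effect: d = |μ_{strain X} − μ_{strain Y}| / σ = |4.75 − 4.96| / 0.32 = 0.6562
Set Φ(δ − 1.645) = 0.7; then δ − 1.645 = Φ⁻¹(0.7) = 0.524, giving δ = 2.169.
(For δ > 0 the lower-tail rejection region contributes negligibly to power, so the one-term inversion is standard.)
δ = d·√(n/2) ⇒ n = 2(δ/d)² = 2 × (2.169 / 0.6562)² = 21.85.
Round up to the next whole unit.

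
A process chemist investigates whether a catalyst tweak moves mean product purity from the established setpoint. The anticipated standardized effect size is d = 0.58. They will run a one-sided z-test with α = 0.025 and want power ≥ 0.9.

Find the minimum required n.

For power 0.9 need Φ(δ − z_{0.025}) = 0.9, so δ = z_{0.025} + z_{0.10} = 1.960 + 1.282 = 3.242.
δ = d·√n ⇒ n = (δ/d)² = (3.242 / 0.58)² = 31.23.
Round up to the next whole unit.

n = 32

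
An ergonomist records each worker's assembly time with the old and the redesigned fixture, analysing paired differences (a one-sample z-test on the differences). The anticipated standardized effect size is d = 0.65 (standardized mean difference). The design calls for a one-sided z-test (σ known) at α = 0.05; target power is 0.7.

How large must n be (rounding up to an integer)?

n = 12

For power 0.7 need Φ(δ − z_{0.05}) = 0.7, so δ = z_{0.05} + z_{0.30} = 1.645 + 0.524 = 2.169.
δ = d·√n ⇒ n = (δ/d)² = (2.169 / 0.65)² = 11.14.
Round up to the next whole unit.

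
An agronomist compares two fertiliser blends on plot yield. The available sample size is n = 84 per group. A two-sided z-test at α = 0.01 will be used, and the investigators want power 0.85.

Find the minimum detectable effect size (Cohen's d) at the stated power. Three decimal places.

Need Φ(δ − 2.576) = 0.85, so δ = 2.576 + 1.036 = 3.612.
(The second rejection-region term Φ(−δ − z_{α/2}) is negligible and dropped.)
δ = d·√(n/2) ⇒ d = δ/√(n/2) = 3.612/√(84/2) = 0.5574.

d ≈ 0.557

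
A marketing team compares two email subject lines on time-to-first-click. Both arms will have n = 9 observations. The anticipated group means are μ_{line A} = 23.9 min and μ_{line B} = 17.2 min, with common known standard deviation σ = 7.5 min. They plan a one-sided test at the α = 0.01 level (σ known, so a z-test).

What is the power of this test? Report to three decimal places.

Standardized effect: d = |μ_{line A} − μ_{line B}| / σ = |23.9 − 17.2| / 7.5 = 0.8933
Noncentrality parameter: δ = d·√(n/2) = 0.8933 × √(9/2) = 1.8950
Critical value for a one-sided test at α = 0.01: z_α = 2.326.
Power = Φ(δ − 2.326) = Φ(-0.431) = 0.3331.

Power ≈ 0.333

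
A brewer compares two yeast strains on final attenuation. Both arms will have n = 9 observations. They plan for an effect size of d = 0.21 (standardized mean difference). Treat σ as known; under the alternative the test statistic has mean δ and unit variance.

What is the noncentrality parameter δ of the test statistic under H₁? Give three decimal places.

δ = d·√(n/2) = 0.21 × √(9/2) = 0.4455

δ ≈ 0.445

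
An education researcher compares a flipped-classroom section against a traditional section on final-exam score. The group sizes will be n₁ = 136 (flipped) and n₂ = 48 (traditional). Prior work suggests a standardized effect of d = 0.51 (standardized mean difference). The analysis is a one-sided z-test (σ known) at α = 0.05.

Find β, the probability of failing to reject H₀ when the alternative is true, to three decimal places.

β ≈ 0.082

Noncentrality parameter: δ = d / √(1/n₁ + 1/n₂) = 0.51 / √(1/136 + 1/48) = 3.0377
One-sided α = 0.05 → critical value z_{0.05} = 1.645.
Power = Φ(δ − 1.645) = Φ(1.393) = 0.9182.
Type II error: β = 1 − power = 1 − 0.9182 = 0.0818.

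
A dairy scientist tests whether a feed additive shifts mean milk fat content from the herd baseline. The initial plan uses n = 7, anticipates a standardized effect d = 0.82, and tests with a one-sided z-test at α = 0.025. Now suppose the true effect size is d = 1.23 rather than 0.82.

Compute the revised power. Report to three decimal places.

With d = 1.23: δ = d·√n = 1.23 × √7 = 3.2543. Critical value z_{0.025} = 1.960.
Revised power = P(Z > 1.960 − δ) = Φ(1.294) = 0.9022.

Power ≈ 0.902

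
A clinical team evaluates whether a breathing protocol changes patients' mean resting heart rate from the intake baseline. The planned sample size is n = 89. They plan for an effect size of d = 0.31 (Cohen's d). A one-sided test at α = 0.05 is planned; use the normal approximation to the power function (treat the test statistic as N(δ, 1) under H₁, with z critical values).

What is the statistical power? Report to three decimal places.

Power ≈ 0.900

Noncentrality parameter: δ = d·√n = 0.31 × √89 = 2.9245
One-sided α = 0.05 → critical value z_{0.05} = 1.645.
Power = Φ(δ − 1.645) = Φ(1.280) = 0.8997.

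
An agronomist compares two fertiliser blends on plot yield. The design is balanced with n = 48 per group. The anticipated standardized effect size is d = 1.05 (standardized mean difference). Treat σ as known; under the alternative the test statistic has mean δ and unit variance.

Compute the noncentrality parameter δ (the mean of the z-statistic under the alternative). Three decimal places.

δ = d·√(n/2) = 1.05 × √(48/2) = 5.1439

δ ≈ 5.144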